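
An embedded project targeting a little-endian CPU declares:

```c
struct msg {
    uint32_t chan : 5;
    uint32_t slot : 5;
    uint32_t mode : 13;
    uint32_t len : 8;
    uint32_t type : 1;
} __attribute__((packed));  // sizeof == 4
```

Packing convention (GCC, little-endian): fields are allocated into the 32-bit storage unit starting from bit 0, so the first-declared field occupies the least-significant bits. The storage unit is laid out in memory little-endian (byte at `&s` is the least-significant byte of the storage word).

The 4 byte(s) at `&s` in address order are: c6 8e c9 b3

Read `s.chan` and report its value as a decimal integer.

[0]=0xc6 [1]=0x8e [2]=0xc9 [3]=0xb3 (little-endian) → word 0xb3c98ec6
chan [0+:5] = (word>>0) & 0x1f = 6  ←
slot [5+:5] = (word>>5) & 0x1f = 22
mode [10+:13] = (word>>10) & 0x1fff = 4707
len [23+:8] = (word>>23) & 0xff = 103
type [31+:1] = (word>>31) & 0x1 = 1

6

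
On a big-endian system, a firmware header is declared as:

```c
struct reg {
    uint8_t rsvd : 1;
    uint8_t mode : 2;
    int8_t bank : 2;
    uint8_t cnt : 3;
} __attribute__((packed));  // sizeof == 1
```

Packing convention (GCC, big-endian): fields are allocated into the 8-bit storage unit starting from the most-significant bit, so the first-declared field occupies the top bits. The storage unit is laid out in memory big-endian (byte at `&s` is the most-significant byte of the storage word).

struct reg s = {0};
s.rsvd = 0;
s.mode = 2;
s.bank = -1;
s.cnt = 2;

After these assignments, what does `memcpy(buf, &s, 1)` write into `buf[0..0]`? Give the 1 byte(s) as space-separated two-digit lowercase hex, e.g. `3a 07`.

rsvd (1b) val=0 bits=0x0 at bit 7: 0x00
mode (2b) val=2 bits=0x2 at bit 5: 0x40
bank (2b) val=-1 bits=0x3 at bit 3: 0x58
cnt (3b) val=2 bits=0x2 at bit 0: 0x5a
word = 0x5a → big-endian bytes:
  [0]=0x5a

5a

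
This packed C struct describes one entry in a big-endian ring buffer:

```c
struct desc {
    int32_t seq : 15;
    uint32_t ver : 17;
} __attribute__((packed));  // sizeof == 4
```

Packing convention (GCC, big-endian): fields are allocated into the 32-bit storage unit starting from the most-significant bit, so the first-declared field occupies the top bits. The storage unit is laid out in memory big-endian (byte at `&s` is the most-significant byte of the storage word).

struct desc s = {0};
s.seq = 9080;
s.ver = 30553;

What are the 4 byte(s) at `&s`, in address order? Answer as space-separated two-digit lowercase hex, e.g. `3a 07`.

seq:15 = 9080 → 0x2378 << 17 → word 0x46f00000
ver:17 = 30553 → 0x7759 << 0 → word 0x46f07759
word = 0x46f07759 → big-endian bytes:
  [0]=0x46  [1]=0xf0  [2]=0x77  [3]=0x59

46 f0 77 59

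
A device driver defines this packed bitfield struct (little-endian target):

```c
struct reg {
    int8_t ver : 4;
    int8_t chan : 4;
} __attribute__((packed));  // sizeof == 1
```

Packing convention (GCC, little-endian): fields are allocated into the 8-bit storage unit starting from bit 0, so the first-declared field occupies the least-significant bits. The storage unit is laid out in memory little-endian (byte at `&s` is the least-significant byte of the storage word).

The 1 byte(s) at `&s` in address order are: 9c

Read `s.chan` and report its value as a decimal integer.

-7

[0]=0x9c (little-endian) → word 0x9c
ver [0+:4] = (word>>0) & 0xf = 12
chan [4+:4] = (word>>4) & 0xf = 9  ←
chan signed 4b, MSB=1: 9 - 16 = -7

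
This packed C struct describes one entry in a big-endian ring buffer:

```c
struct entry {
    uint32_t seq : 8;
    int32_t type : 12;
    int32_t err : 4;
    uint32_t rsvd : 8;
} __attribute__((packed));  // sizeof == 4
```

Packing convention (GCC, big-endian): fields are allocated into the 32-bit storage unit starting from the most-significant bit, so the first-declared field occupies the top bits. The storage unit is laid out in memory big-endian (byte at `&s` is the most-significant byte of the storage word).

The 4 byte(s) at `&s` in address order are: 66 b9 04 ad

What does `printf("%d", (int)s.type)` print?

-1136

[0]=0x66 [1]=0xb9 [2]=0x04 [3]=0xad (big-endian) → word 0x66b904ad
seq:8 @ bit 24 → (0x66b904ad>>24)&0xff = 0x66
type:12 @ bit 12 → (0x66b904ad>>12)&0xfff = 0xb90  ←
err:4 @ bit 8 → (0x66b904ad>>8)&0xf = 0x4
rsvd:8 @ bit 0 → (0x66b904ad>>0)&0xff = 0xad
type signed 12b, MSB=1: 2960 - 4096 = -1136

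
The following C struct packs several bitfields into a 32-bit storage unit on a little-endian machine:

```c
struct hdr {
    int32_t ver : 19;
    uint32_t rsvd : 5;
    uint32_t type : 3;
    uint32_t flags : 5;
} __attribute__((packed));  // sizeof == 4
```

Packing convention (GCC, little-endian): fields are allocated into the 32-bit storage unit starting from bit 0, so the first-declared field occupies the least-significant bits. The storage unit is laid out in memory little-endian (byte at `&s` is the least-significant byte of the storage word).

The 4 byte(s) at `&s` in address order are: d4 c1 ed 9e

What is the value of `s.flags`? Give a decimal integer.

[0]=0xd4 [1]=0xc1 [2]=0xed [3]=0x9e (little-endian) → word 0x9eedc1d4
ver:19 @ bit 0 → (0x9eedc1d4>>0)&0x7ffff = 0x5c1d4
rsvd:5 @ bit 19 → (0x9eedc1d4>>19)&0x1f = 0x1d
type:3 @ bit 24 → (0x9eedc1d4>>24)&0x7 = 0x6
flags:5 @ bit 27 → (0x9eedc1d4>>27)&0x1f = 0x13  ←

19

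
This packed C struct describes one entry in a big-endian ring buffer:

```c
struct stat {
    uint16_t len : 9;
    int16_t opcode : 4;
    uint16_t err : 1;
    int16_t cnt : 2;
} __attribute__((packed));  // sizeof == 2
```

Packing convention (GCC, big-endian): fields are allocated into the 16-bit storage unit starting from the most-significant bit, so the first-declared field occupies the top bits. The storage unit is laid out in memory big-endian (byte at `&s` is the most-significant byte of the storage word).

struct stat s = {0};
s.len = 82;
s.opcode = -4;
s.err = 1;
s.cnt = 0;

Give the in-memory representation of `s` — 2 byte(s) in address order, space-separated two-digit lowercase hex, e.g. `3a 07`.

29 64

[7+:9] len=82 & 0x1ff = 0x52; word=0x2900
[3+:4] opcode=-4 & 0xf = 0xc; word=0x2960
[2+:1] err=1 & 0x1 = 0x1; word=0x2964
[0+:2] cnt=0 & 0x3 = 0x0; word=0x2964
word = 0x2964 → big-endian bytes:
  [0]=0x29  [1]=0x64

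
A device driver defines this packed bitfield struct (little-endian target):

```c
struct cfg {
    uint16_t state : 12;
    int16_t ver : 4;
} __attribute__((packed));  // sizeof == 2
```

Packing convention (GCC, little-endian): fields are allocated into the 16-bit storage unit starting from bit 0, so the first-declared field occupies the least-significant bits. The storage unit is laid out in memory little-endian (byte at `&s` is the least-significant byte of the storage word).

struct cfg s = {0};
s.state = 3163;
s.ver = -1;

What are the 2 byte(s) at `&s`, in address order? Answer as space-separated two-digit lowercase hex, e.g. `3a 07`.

5b fc

state (12b) val=3163 bits=0xc5b at bit 0: 0x0c5b
ver (4b) val=-1 bits=0xf at bit 12: 0xfc5b
word = 0xfc5b → little-endian bytes:
  [0]=0x5b  [1]=0xfc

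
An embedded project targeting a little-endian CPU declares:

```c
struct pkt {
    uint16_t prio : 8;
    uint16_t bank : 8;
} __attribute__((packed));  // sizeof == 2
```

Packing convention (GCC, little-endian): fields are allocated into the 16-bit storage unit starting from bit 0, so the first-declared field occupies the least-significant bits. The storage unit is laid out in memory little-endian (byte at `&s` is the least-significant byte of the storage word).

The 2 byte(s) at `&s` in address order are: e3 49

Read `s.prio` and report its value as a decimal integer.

[0]=0xe3 [1]=0x49 (little-endian) → word 0x49e3
prio:8 @ bit 0 → (0x49e3>>0)&0xff = 0xe3  ←
bank:8 @ bit 8 → (0x49e3>>8)&0xff = 0x49

227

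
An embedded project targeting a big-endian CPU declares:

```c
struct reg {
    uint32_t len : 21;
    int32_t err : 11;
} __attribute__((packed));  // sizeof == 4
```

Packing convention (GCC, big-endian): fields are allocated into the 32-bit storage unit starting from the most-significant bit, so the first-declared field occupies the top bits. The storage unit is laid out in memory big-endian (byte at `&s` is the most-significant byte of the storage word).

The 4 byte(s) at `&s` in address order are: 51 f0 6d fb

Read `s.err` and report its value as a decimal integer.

-517

[0]=0x51 [1]=0xf0 [2]=0x6d [3]=0xfb (big-endian) → word 0x51f06dfb
len:21 @ bit 11 → (0x51f06dfb>>11)&0x1fffff = 0xa3e0d
err:11 @ bit 0 → (0x51f06dfb>>0)&0x7ff = 0x5fb  ←
err signed 11b, MSB=1: 1531 - 2048 = -517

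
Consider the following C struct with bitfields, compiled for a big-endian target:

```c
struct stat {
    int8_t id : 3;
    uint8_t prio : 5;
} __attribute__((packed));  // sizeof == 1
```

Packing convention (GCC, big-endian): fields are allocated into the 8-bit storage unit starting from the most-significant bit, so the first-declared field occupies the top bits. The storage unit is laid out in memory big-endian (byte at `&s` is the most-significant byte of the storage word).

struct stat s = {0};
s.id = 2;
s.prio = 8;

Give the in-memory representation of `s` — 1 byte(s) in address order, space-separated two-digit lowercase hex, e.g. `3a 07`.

48

[5+:3] id=2 & 0x7 = 0x2; word=0x40
[0+:5] prio=8 & 0x1f = 0x8; word=0x48
word = 0x48 → big-endian bytes:
  [0]=0x48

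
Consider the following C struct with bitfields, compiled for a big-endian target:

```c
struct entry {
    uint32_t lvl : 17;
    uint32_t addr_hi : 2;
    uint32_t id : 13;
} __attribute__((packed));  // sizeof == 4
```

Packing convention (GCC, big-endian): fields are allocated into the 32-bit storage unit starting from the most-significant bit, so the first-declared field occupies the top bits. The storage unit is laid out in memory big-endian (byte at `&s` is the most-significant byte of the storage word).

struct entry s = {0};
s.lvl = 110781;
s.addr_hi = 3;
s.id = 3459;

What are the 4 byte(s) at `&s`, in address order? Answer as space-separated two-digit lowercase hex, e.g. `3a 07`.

lvl:17 = 110781 → 0x1b0bd << 15 → word 0xd85e8000
addr_hi:2 = 3 → 0x3 << 13 → word 0xd85ee000
id:13 = 3459 → 0xd83 << 0 → word 0xd85eed83
word = 0xd85eed83 → big-endian bytes:
  [0]=0xd8  [1]=0x5e  [2]=0xed  [3]=0x83

d8 5e ed 83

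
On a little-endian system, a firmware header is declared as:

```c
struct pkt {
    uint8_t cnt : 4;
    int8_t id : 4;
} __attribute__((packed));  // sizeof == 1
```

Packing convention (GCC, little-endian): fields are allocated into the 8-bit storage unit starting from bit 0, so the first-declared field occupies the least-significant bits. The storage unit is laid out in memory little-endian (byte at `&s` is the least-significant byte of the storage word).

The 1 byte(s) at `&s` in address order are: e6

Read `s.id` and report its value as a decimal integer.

-2

[0]=0xe6 (little-endian) → word 0xe6
cnt:4 @ bit 0 → (0xe6>>0)&0xf = 0x6
id:4 @ bit 4 → (0xe6>>4)&0xf = 0xe  ←
id signed 4b, MSB=1: 14 - 16 = -2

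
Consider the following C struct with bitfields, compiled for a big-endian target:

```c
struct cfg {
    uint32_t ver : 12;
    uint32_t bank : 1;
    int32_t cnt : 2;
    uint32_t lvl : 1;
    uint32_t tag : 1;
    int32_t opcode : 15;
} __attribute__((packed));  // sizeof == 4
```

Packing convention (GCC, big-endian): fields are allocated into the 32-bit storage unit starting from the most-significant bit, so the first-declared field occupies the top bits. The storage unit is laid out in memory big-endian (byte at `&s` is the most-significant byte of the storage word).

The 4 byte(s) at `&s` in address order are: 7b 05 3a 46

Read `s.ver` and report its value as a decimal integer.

1968

[0]=0x7b [1]=0x05 [2]=0x3a [3]=0x46 (big-endian) → word 0x7b053a46
ver:12 @ bit 20 → (0x7b053a46>>20)&0xfff = 0x7b0  ←
bank:1 @ bit 19 → (0x7b053a46>>19)&0x1 = 0x0
cnt:2 @ bit 17 → (0x7b053a46>>17)&0x3 = 0x2
lvl:1 @ bit 16 → (0x7b053a46>>16)&0x1 = 0x1
tag:1 @ bit 15 → (0x7b053a46>>15)&0x1 = 0x0
opcode:15 @ bit 0 → (0x7b053a46>>0)&0x7fff = 0x3a46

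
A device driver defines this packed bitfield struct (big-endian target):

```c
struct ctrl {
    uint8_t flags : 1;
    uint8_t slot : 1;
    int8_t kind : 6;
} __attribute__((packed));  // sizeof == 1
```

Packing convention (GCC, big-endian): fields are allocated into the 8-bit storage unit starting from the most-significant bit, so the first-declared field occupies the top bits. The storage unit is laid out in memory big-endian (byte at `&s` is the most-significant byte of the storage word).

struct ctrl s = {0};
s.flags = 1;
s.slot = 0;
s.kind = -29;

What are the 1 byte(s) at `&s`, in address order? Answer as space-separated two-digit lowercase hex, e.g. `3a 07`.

a3

[7+:1] flags=1 & 0x1 = 0x1; word=0x80
[6+:1] slot=0 & 0x1 = 0x0; word=0x80
[0+:6] kind=-29 & 0x3f = 0x23; word=0xa3
word = 0xa3 → big-endian bytes:
  [0]=0xa3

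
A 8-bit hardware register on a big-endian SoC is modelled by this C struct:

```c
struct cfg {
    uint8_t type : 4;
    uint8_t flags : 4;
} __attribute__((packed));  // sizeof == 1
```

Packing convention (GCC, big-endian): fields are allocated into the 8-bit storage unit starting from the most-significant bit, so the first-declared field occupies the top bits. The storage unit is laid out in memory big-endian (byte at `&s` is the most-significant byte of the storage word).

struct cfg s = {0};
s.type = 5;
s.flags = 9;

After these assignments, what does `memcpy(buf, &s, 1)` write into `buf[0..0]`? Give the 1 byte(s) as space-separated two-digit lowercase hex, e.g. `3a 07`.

type:4 = 5 → 0x5 << 4 → word 0x50
flags:4 = 9 → 0x9 << 0 → word 0x59
word = 0x59 → big-endian bytes:
  [0]=0x59

59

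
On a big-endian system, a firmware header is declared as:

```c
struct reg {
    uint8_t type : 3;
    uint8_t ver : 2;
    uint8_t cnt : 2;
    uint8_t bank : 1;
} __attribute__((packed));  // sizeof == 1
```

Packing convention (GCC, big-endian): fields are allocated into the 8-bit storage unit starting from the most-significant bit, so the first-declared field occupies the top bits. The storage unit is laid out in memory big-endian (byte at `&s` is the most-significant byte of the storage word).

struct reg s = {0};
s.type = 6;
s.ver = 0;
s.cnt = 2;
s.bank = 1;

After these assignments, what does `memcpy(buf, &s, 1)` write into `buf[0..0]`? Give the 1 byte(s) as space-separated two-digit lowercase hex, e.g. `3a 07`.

c5

type (3b) val=6 bits=0x6 at bit 5: 0xc0
ver (2b) val=0 bits=0x0 at bit 3: 0xc0
cnt (2b) val=2 bits=0x2 at bit 1: 0xc4
bank (1b) val=1 bits=0x1 at bit 0: 0xc5
word = 0xc5 → big-endian bytes:
  [0]=0xc5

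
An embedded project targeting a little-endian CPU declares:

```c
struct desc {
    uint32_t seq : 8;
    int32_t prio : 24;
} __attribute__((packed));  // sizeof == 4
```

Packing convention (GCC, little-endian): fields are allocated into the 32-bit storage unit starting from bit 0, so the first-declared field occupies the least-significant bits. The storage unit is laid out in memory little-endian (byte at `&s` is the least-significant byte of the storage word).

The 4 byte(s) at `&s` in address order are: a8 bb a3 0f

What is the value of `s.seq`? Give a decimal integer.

168

[0]=0xa8 [1]=0xbb [2]=0xa3 [3]=0x0f (little-endian) → word 0x0fa3bba8
seq:8 @ bit 0 → (0x0fa3bba8>>0)&0xff = 0xa8  ←
prio:24 @ bit 8 → (0x0fa3bba8>>8)&0xffffff = 0xfa3bb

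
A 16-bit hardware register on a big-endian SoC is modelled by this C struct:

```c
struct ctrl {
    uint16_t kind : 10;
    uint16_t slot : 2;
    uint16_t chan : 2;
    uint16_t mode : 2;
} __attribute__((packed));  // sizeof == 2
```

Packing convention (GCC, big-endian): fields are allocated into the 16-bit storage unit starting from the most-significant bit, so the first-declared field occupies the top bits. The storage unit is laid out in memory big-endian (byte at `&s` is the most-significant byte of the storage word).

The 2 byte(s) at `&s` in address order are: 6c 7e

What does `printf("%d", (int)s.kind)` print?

433

[0]=0x6c [1]=0x7e (big-endian) → word 0x6c7e
kind [6+:10] = (word>>6) & 0x3ff = 433  ←
slot [4+:2] = (word>>4) & 0x3 = 3
chan [2+:2] = (word>>2) & 0x3 = 3
mode [0+:2] = (word>>0) & 0x3 = 2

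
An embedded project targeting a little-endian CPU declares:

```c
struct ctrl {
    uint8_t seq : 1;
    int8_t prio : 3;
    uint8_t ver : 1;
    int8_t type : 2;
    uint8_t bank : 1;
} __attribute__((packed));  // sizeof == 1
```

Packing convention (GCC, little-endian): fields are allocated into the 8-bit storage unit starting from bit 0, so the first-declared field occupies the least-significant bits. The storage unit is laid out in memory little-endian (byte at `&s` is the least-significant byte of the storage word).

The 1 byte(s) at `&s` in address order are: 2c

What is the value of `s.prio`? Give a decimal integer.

[0]=0x2c (little-endian) → word 0x2c
seq [0+:1] = (word>>0) & 0x1 = 0
prio [1+:3] = (word>>1) & 0x7 = 6  ←
ver [4+:1] = (word>>4) & 0x1 = 0
type [5+:2] = (word>>5) & 0x3 = 1
bank [7+:1] = (word>>7) & 0x1 = 0
prio signed 3b, MSB=1: 6 - 8 = -2

-2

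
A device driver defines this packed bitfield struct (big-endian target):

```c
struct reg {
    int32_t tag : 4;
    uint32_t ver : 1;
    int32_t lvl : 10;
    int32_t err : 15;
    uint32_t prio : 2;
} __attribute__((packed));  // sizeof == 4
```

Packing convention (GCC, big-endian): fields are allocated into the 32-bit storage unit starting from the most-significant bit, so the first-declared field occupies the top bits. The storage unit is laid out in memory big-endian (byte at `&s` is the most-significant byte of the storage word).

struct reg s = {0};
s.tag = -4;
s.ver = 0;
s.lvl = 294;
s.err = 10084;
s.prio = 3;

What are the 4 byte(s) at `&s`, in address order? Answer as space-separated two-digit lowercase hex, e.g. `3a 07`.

[28+:4] tag=-4 & 0xf = 0xc; word=0xc0000000
[27+:1] ver=0 & 0x1 = 0x0; word=0xc0000000
[17+:10] lvl=294 & 0x3ff = 0x126; word=0xc24c0000
[2+:15] err=10084 & 0x7fff = 0x2764; word=0xc24c9d90
[0+:2] prio=3 & 0x3 = 0x3; word=0xc24c9d93
word = 0xc24c9d93 → big-endian bytes:
  [0]=0xc2  [1]=0x4c  [2]=0x9d  [3]=0x93

c2 4c 9d 93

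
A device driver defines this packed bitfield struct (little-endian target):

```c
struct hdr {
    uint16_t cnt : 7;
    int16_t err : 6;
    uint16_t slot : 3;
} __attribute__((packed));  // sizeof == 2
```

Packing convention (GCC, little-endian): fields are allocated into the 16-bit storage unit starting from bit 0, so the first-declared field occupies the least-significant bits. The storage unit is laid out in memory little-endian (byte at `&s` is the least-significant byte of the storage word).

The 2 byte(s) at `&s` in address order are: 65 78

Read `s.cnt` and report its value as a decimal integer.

[0]=0x65 [1]=0x78 (little-endian) → word 0x7865
cnt:7 @ bit 0 → (0x7865>>0)&0x7f = 0x65  ←
err:6 @ bit 7 → (0x7865>>7)&0x3f = 0x30
slot:3 @ bit 13 → (0x7865>>13)&0x7 = 0x3

101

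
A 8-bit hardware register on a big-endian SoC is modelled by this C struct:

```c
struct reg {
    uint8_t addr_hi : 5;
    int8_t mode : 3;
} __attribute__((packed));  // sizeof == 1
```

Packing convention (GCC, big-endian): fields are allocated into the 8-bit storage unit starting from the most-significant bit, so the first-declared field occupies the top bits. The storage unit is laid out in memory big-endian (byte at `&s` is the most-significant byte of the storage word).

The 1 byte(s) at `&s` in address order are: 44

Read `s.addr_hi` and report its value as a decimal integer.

8

[0]=0x44 (big-endian) → word 0x44
addr_hi:5 @ bit 3 → (0x44>>3)&0x1f = 0x8  ←
mode:3 @ bit 0 → (0x44>>0)&0x7 = 0x4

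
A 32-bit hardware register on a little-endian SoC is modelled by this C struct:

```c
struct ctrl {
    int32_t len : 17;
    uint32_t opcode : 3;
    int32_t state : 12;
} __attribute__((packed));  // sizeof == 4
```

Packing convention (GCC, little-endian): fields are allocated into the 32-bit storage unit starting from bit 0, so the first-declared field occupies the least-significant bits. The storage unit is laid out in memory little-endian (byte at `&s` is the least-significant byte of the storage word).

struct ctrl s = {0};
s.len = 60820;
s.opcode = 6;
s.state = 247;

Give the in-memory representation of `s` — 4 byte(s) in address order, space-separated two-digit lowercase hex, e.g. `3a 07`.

len:17 = 60820 → 0xed94 << 0 → word 0x0000ed94
opcode:3 = 6 → 0x6 << 17 → word 0x000ced94
state:12 = 247 → 0xf7 << 20 → word 0x0f7ced94
word = 0x0f7ced94 → little-endian bytes:
  [0]=0x94  [1]=0xed  [2]=0x7c  [3]=0x0f

94 ed 7c 0f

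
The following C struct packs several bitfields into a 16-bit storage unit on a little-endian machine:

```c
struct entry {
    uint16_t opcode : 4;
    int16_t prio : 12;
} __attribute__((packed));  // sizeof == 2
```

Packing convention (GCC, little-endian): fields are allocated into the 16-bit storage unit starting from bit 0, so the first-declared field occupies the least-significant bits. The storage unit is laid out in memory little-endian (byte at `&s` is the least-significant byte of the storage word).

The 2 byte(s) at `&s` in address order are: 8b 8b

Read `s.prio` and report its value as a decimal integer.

[0]=0x8b [1]=0x8b (little-endian) → word 0x8b8b
opcode [0+:4] = (word>>0) & 0xf = 11
prio [4+:12] = (word>>4) & 0xfff = 2232  ←
prio signed 12b, MSB=1: 2232 - 4096 = -1864

-1864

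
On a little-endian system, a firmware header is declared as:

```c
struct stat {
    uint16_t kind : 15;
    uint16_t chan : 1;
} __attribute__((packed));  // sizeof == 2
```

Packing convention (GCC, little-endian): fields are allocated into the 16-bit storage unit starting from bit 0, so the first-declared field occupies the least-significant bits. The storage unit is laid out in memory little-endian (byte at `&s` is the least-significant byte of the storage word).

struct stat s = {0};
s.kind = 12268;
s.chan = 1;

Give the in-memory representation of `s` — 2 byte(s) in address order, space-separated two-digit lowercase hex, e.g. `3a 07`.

kind (15b) val=12268 bits=0x2fec at bit 0: 0x2fec
chan (1b) val=1 bits=0x1 at bit 15: 0xafec
word = 0xafec → little-endian bytes:
  [0]=0xec  [1]=0xaf

ec af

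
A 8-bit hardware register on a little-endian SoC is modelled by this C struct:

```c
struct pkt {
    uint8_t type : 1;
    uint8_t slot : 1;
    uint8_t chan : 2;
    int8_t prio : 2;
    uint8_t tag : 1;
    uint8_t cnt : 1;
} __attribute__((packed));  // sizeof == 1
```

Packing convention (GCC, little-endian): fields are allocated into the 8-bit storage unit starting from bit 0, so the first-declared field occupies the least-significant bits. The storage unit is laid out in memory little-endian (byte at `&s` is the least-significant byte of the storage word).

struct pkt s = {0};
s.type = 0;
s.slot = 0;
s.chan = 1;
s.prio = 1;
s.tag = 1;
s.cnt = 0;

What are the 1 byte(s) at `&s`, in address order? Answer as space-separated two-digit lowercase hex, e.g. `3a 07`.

54

[0+:1] type=0 & 0x1 = 0x0; word=0x00
[1+:1] slot=0 & 0x1 = 0x0; word=0x00
[2+:2] chan=1 & 0x3 = 0x1; word=0x04
[4+:2] prio=1 & 0x3 = 0x1; word=0x14
[6+:1] tag=1 & 0x1 = 0x1; word=0x54
[7+:1] cnt=0 & 0x1 = 0x0; word=0x54
word = 0x54 → little-endian bytes:
  [0]=0x54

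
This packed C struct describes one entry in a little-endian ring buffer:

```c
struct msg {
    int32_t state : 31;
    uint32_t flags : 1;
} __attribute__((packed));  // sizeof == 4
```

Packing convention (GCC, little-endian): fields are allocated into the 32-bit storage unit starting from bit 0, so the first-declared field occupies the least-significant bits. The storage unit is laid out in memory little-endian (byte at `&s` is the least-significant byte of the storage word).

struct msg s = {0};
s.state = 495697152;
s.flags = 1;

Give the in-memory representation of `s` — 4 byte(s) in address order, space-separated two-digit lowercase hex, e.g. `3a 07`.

00 bd 8b 9d

state (31b) val=495697152 bits=0x1d8bbd00 at bit 0: 0x1d8bbd00
flags (1b) val=1 bits=0x1 at bit 31: 0x9d8bbd00
word = 0x9d8bbd00 → little-endian bytes:
  [0]=0x00  [1]=0xbd  [2]=0x8b  [3]=0x9d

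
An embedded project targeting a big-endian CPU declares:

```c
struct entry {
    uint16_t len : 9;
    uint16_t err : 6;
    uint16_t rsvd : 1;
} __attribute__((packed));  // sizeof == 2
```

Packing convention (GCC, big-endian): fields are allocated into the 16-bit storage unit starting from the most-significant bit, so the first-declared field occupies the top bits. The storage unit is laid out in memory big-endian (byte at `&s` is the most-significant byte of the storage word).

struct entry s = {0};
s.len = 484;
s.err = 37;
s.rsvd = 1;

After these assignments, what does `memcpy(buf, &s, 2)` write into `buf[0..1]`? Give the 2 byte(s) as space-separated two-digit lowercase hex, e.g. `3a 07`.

len:9 = 484 → 0x1e4 << 7 → word 0xf200
err:6 = 37 → 0x25 << 1 → word 0xf24a
rsvd:1 = 1 → 0x1 << 0 → word 0xf24b
word = 0xf24b → big-endian bytes:
  [0]=0xf2  [1]=0x4b

f2 4b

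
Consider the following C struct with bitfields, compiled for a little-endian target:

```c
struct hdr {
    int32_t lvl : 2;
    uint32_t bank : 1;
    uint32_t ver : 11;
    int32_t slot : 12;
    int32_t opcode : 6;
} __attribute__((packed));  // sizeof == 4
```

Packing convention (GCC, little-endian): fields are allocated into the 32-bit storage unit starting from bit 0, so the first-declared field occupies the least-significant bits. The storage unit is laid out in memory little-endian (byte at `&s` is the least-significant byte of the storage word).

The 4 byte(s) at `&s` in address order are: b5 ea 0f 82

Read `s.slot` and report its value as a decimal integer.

[0]=0xb5 [1]=0xea [2]=0x0f [3]=0x82 (little-endian) → word 0x820feab5
lvl [0+:2] = (word>>0) & 0x3 = 1
bank [2+:1] = (word>>2) & 0x1 = 1
ver [3+:11] = (word>>3) & 0x7ff = 1366
slot [14+:12] = (word>>14) & 0xfff = 2111  ←
opcode [26+:6] = (word>>26) & 0x3f = 32
slot signed 12b, MSB=1: 2111 - 4096 = -1985

-1985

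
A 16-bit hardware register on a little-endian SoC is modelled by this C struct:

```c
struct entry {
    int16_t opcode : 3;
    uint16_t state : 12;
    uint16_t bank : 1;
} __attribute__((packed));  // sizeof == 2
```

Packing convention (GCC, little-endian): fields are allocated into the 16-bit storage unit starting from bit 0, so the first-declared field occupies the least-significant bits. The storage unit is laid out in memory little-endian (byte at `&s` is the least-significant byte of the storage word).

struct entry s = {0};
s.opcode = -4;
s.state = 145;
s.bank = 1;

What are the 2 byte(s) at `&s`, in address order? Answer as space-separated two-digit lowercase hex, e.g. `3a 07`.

[0+:3] opcode=-4 & 0x7 = 0x4; word=0x0004
[3+:12] state=145 & 0xfff = 0x91; word=0x048c
[15+:1] bank=1 & 0x1 = 0x1; word=0x848c
word = 0x848c → little-endian bytes:
  [0]=0x8c  [1]=0x84

8c 84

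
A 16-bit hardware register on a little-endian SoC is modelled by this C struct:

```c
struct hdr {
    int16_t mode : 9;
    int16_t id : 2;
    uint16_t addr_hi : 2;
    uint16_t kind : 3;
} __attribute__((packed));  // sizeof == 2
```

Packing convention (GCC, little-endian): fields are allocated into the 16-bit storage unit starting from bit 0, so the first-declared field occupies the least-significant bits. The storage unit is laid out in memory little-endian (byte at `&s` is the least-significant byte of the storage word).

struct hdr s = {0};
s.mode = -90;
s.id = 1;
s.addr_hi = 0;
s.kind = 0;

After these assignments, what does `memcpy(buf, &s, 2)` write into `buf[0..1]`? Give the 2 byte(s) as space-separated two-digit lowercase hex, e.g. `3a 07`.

mode:9 = -90 → 0x1a6 << 0 → word 0x01a6
id:2 = 1 → 0x1 << 9 → word 0x03a6
addr_hi:2 = 0 → 0x0 << 11 → word 0x03a6
kind:3 = 0 → 0x0 << 13 → word 0x03a6
word = 0x03a6 → little-endian bytes:
  [0]=0xa6  [1]=0x03

a6 03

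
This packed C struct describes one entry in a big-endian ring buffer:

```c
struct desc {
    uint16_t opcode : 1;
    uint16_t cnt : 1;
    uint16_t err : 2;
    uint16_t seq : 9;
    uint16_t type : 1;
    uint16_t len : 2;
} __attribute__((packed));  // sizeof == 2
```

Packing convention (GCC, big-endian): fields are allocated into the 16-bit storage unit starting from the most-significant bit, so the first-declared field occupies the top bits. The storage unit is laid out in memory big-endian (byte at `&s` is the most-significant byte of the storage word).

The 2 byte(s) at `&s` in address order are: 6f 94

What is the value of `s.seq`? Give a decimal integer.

[0]=0x6f [1]=0x94 (big-endian) → word 0x6f94
opcode [15+:1] = (word>>15) & 0x1 = 0
cnt [14+:1] = (word>>14) & 0x1 = 1
err [12+:2] = (word>>12) & 0x3 = 2
seq [3+:9] = (word>>3) & 0x1ff = 498  ←
type [2+:1] = (word>>2) & 0x1 = 1
len [0+:2] = (word>>0) & 0x3 = 0

498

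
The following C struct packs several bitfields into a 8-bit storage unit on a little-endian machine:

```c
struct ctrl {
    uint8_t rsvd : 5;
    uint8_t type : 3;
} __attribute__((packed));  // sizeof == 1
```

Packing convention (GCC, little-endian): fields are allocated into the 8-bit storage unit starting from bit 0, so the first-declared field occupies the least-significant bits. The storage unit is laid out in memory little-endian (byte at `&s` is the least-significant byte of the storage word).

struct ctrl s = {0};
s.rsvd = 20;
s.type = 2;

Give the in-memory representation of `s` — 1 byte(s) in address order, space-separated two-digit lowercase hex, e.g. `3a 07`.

rsvd (5b) val=20 bits=0x14 at bit 0: 0x14
type (3b) val=2 bits=0x2 at bit 5: 0x54
word = 0x54 → little-endian bytes:
  [0]=0x54

54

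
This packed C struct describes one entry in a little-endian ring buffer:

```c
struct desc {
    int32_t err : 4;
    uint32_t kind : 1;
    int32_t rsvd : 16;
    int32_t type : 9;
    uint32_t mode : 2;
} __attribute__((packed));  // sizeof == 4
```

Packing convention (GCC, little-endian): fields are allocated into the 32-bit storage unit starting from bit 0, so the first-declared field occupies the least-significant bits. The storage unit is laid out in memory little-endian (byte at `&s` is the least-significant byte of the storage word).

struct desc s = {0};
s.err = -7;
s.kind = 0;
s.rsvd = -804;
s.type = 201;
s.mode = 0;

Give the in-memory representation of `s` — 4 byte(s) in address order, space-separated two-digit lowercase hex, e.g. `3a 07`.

89 9b 3f 19

[0+:4] err=-7 & 0xf = 0x9; word=0x00000009
[4+:1] kind=0 & 0x1 = 0x0; word=0x00000009
[5+:16] rsvd=-804 & 0xffff = 0xfcdc; word=0x001f9b89
[21+:9] type=201 & 0x1ff = 0xc9; word=0x193f9b89
[30+:2] mode=0 & 0x3 = 0x0; word=0x193f9b89
word = 0x193f9b89 → little-endian bytes:
  [0]=0x89  [1]=0x9b  [2]=0x3f  [3]=0x19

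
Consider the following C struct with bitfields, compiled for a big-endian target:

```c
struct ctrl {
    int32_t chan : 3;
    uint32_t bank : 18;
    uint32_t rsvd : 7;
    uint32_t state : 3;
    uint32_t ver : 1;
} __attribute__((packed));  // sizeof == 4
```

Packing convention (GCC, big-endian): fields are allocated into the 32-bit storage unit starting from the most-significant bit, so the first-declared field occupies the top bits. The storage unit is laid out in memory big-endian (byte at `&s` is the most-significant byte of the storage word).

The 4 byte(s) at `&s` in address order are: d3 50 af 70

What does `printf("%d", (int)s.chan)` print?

-2

[0]=0xd3 [1]=0x50 [2]=0xaf [3]=0x70 (big-endian) → word 0xd350af70
chan [29+:3] = (word>>29) & 0x7 = 6  ←
bank [11+:18] = (word>>11) & 0x3ffff = 158229
rsvd [4+:7] = (word>>4) & 0x7f = 119
state [1+:3] = (word>>1) & 0x7 = 0
ver [0+:1] = (word>>0) & 0x1 = 0
chan signed 3b, MSB=1: 6 - 8 = -2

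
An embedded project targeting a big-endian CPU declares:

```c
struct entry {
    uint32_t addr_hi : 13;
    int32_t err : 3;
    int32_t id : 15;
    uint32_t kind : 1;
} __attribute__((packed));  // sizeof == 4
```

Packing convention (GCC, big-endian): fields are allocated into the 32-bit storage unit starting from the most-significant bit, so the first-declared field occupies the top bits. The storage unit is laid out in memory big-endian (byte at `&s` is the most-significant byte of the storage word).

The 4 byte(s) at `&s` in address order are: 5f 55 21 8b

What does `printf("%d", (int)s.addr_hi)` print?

3050

[0]=0x5f [1]=0x55 [2]=0x21 [3]=0x8b (big-endian) → word 0x5f55218b
addr_hi [19+:13] = (word>>19) & 0x1fff = 3050  ←
err [16+:3] = (word>>16) & 0x7 = 5
id [1+:15] = (word>>1) & 0x7fff = 4293
kind [0+:1] = (word>>0) & 0x1 = 1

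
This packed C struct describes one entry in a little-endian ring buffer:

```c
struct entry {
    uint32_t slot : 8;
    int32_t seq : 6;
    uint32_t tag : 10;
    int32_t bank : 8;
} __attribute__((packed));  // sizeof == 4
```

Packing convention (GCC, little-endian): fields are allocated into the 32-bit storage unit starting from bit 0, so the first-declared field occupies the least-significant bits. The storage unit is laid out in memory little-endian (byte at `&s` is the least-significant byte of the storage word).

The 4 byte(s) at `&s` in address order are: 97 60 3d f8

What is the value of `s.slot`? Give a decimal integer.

151

[0]=0x97 [1]=0x60 [2]=0x3d [3]=0xf8 (little-endian) → word 0xf83d6097
slot [0+:8] = (word>>0) & 0xff = 151  ←
seq [8+:6] = (word>>8) & 0x3f = 32
tag [14+:10] = (word>>14) & 0x3ff = 245
bank [24+:8] = (word>>24) & 0xff = 248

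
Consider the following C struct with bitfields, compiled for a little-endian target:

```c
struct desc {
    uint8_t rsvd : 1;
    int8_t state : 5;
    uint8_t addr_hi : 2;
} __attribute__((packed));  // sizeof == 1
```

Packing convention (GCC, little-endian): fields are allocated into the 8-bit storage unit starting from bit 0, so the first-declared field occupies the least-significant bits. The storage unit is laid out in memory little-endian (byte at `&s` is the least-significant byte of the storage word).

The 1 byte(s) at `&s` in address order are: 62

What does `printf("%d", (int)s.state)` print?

[0]=0x62 (little-endian) → word 0x62
rsvd [0+:1] = (word>>0) & 0x1 = 0
state [1+:5] = (word>>1) & 0x1f = 17  ←
addr_hi [6+:2] = (word>>6) & 0x3 = 1
state signed 5b, MSB=1: 17 - 32 = -15

-15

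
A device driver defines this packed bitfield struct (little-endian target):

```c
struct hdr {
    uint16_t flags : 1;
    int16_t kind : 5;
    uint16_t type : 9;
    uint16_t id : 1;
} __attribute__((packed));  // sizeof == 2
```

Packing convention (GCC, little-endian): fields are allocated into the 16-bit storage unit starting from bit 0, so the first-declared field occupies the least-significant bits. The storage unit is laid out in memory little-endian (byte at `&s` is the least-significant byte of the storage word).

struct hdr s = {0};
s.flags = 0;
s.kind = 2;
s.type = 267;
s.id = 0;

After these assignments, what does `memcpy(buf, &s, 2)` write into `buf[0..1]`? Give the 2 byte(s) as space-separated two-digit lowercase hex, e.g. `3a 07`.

c4 42

[0+:1] flags=0 & 0x1 = 0x0; word=0x0000
[1+:5] kind=2 & 0x1f = 0x2; word=0x0004
[6+:9] type=267 & 0x1ff = 0x10b; word=0x42c4
[15+:1] id=0 & 0x1 = 0x0; word=0x42c4
word = 0x42c4 → little-endian bytes:
  [0]=0xc4  [1]=0x42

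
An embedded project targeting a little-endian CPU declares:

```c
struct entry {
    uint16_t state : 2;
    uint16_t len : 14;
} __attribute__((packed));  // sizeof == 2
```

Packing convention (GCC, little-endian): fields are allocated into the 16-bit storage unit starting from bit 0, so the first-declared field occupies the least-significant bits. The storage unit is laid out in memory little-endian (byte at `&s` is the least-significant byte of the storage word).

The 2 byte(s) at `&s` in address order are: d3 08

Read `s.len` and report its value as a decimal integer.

[0]=0xd3 [1]=0x08 (little-endian) → word 0x08d3
state:2 @ bit 0 → (0x08d3>>0)&0x3 = 0x3
len:14 @ bit 2 → (0x08d3>>2)&0x3fff = 0x234  ←

564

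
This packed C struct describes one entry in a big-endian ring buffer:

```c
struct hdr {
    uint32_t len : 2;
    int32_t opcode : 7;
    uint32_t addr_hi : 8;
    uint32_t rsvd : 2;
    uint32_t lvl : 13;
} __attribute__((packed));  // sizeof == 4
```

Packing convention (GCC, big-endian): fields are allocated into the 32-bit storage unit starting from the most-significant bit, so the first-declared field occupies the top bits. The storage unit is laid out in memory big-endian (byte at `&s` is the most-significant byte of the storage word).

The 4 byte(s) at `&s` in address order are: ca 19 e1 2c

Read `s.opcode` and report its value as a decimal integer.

[0]=0xca [1]=0x19 [2]=0xe1 [3]=0x2c (big-endian) → word 0xca19e12c
len:2 @ bit 30 → (0xca19e12c>>30)&0x3 = 0x3
opcode:7 @ bit 23 → (0xca19e12c>>23)&0x7f = 0x14  ←
addr_hi:8 @ bit 15 → (0xca19e12c>>15)&0xff = 0x33
rsvd:2 @ bit 13 → (0xca19e12c>>13)&0x3 = 0x3
lvl:13 @ bit 0 → (0xca19e12c>>0)&0x1fff = 0x12c
opcode signed 7b, MSB=0: value = 20

20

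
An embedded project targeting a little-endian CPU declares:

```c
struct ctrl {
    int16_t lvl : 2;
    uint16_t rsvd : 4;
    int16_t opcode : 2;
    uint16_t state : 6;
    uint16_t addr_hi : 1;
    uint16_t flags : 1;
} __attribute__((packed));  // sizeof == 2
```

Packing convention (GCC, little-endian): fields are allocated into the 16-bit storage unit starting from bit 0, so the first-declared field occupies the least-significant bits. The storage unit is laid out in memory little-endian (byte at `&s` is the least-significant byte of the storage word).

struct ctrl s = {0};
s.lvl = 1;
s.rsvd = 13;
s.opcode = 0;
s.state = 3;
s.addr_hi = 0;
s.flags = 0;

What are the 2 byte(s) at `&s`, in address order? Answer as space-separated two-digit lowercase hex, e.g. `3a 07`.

35 03

[0+:2] lvl=1 & 0x3 = 0x1; word=0x0001
[2+:4] rsvd=13 & 0xf = 0xd; word=0x0035
[6+:2] opcode=0 & 0x3 = 0x0; word=0x0035
[8+:6] state=3 & 0x3f = 0x3; word=0x0335
[14+:1] addr_hi=0 & 0x1 = 0x0; word=0x0335
[15+:1] flags=0 & 0x1 = 0x0; word=0x0335
word = 0x0335 → little-endian bytes:
  [0]=0x35  [1]=0x03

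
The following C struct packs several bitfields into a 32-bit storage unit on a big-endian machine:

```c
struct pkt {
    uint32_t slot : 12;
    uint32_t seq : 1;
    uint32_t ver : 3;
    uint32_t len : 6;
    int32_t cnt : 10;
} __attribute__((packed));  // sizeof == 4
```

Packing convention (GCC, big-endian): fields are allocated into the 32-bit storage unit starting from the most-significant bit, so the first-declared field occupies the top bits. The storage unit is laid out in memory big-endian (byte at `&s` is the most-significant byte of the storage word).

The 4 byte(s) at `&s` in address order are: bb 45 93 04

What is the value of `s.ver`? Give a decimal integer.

[0]=0xbb [1]=0x45 [2]=0x93 [3]=0x04 (big-endian) → word 0xbb459304
slot [20+:12] = (word>>20) & 0xfff = 2996
seq [19+:1] = (word>>19) & 0x1 = 0
ver [16+:3] = (word>>16) & 0x7 = 5  ←
len [10+:6] = (word>>10) & 0x3f = 36
cnt [0+:10] = (word>>0) & 0x3ff = 772

5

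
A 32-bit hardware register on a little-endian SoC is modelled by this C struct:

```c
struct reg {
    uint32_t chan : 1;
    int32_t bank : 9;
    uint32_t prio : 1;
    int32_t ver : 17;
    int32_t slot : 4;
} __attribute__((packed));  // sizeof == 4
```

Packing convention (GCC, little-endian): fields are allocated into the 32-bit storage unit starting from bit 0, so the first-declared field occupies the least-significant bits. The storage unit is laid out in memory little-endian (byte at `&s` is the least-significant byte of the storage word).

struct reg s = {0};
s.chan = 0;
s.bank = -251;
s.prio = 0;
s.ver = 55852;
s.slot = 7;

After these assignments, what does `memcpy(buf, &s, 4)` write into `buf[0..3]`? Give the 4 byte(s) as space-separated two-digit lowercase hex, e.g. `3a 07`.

[0+:1] chan=0 & 0x1 = 0x0; word=0x00000000
[1+:9] bank=-251 & 0x1ff = 0x105; word=0x0000020a
[10+:1] prio=0 & 0x1 = 0x0; word=0x0000020a
[11+:17] ver=55852 & 0x1ffff = 0xda2c; word=0x06d1620a
[28+:4] slot=7 & 0xf = 0x7; word=0x76d1620a
word = 0x76d1620a → little-endian bytes:
  [0]=0x0a  [1]=0x62  [2]=0xd1  [3]=0x76

0a 62 d1 76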